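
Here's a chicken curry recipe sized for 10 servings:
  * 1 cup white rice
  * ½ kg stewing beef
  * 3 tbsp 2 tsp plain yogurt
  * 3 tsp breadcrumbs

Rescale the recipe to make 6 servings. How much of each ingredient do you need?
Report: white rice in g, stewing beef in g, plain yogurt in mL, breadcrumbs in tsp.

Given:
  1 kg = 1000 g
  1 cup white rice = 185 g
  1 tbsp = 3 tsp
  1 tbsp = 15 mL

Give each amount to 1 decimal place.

Scaling factor: 6/10 = 3/5 = 0.6.
white rice: 1 cup × 3/5 × 185 g/cup = 111.0 g
stewing beef: 0.5 kg × 3/5 × 1000 g/kg = 300.0 g
plain yogurt: (3 tbsp + 2 tsp = 11/3 tbsp) × 3/5 × 15 mL/tbsp = 33.0 mL
breadcrumbs: 3 tsp × 3/5 = 1.8 tsp

white rice: 111.0 g; stewing beef: 300.0 g; plain yogurt: 33.0 mL; breadcrumbs: 1.8 tsp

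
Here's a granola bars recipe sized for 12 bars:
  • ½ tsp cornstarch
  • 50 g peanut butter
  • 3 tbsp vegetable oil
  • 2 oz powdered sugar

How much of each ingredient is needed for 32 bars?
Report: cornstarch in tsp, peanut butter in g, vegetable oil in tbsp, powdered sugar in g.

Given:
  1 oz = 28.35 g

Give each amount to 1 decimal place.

cornstarch: 1.3 tsp; peanut butter: 133.3 g; vegetable oil: 8.0 tbsp; powdered sugar: 151.2 g

Scaling factor: 32/12 = 8/3.
cornstarch: 0.5 tsp × 8/3 ≈ 1.3 tsp
peanut butter: 50 g × 8/3 ≈ 133.3 g
vegetable oil: 3 tbsp × 8/3 = 8.0 tbsp
powdered sugar: 2 oz × 8/3 × 28.35 g/oz = 151.2 g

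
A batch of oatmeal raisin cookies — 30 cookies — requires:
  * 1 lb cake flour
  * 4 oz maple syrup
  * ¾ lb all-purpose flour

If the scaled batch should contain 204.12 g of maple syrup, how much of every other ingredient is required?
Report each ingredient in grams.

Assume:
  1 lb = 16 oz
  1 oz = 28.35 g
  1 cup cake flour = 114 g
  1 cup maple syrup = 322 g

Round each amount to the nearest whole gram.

The original recipe has 113.4 g of maple syrup, so the scaling factor is 204.12 ÷ 113.4 = 9/5 = 1.8.
cake flour: 1 lb × 9/5 × 16 oz/lb × 28.35 g/oz ≈ 816 g
all-purpose flour: 0.75 lb × 9/5 × 16 oz/lb × 28.35 g/oz ≈ 612 g

cake flour: 816 g; all-purpose flour: 612 g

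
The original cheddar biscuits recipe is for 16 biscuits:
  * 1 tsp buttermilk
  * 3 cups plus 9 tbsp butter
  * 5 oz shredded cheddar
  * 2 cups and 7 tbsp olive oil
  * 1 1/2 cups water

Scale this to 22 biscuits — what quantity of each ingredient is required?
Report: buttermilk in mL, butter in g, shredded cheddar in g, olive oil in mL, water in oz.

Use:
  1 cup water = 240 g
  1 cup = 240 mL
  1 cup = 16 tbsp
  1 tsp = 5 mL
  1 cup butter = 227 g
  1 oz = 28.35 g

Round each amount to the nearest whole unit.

buttermilk: 7 mL; butter: 1112 g; shredded cheddar: 195 g; olive oil: 804 mL; water: 17 oz

Scaling factor: 22/16 = 11/8 = 1.375.
buttermilk: 1 tsp × 11/8 × 5 mL/tsp ≈ 7 mL
butter: (3 cup + 9 tbsp = 3.5625 cup) × 11/8 × 227 g/cup ≈ 1112 g
shredded cheddar: 5 oz × 11/8 × 28.35 g/oz ≈ 195 g
olive oil: (2 cup + 7 tbsp = 2.4375 cup) × 11/8 × 240 mL/cup ≈ 804 mL
water: 1.5 cup × 11/8 × 240 g/cup ÷ 28.35 g/oz ≈ 17 oz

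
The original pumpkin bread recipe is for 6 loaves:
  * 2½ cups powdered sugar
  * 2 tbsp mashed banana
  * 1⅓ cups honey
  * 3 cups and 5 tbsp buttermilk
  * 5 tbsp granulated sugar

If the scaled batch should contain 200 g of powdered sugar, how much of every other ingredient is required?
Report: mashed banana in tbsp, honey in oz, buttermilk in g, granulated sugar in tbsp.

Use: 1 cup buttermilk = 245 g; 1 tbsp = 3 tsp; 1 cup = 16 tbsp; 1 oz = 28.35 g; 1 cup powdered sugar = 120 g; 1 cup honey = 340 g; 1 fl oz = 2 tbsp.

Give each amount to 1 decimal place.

mashed banana: 1.3 tbsp; honey: 10.7 oz; buttermilk: 541.0 g; granulated sugar: 3.3 tbsp

The original recipe has 300 g of powdered sugar, so the scaling factor is 200 ÷ 300 = 2/3.
mashed banana: 2 tbsp × 2/3 ≈ 1.3 tbsp
honey: 4/3 cup × 2/3 × 340 g/cup ÷ 28.35 g/oz ≈ 10.7 oz
buttermilk: (3 cup + 5 tbsp = 3.3125 cup) × 2/3 × 245 g/cup ≈ 541.0 g
granulated sugar: 5 tbsp × 2/3 ≈ 3.3 tbsp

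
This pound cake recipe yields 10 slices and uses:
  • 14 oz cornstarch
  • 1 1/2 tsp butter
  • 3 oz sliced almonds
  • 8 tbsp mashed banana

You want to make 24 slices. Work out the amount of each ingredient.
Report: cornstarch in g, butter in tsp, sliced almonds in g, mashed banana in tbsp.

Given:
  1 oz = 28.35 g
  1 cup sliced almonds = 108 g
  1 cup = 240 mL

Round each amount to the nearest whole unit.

cornstarch: 953 g; butter: 4 tsp; sliced almonds: 204 g; mashed banana: 19 tbsp

Scaling factor: 24/10 = 12/5 = 2.4.
cornstarch: 14 oz × 12/5 × 28.35 g/oz ≈ 953 g
butter: 1.5 tsp × 12/5 ≈ 4 tsp
sliced almonds: 3 oz × 12/5 × 28.35 g/oz ≈ 204 g
mashed banana: 8 tbsp × 12/5 ≈ 19 tbsp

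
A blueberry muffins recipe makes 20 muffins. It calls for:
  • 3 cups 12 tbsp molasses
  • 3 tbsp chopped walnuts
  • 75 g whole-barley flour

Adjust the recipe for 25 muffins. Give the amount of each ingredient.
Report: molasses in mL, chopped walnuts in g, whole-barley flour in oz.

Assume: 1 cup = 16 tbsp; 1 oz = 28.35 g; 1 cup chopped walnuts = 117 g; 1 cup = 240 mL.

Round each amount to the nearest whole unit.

Scaling factor: 25/20 = 5/4 = 1.25.
molasses: (3 cup + 12 tbsp = 3.75 cup) × 5/4 × 240 mL/cup = 1125 mL
chopped walnuts: 3 tbsp × 5/4 ÷ 16 tbsp/cup × 117 g/cup ≈ 27 g
whole-barley flour: 75 g × 5/4 ÷ 28.35 g/oz ≈ 3 oz

molasses: 1125 mL; chopped walnuts: 27 g; whole-barley flour: 3 oz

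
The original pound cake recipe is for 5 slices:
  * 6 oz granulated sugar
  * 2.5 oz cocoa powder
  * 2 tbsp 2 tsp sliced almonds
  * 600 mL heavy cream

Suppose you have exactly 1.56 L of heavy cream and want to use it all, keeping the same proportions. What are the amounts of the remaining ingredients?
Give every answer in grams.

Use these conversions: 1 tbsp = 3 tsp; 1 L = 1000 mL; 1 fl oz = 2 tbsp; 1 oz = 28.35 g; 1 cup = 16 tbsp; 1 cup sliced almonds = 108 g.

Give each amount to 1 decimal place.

granulated sugar: 442.3 g; cocoa powder: 184.3 g; sliced almonds: 46.8 g

The original recipe has 0.6 L of heavy cream, so the scaling factor is 1.56 ÷ 0.6 = 13/5 = 2.6.
granulated sugar: 6 oz × 13/5 × 28.35 g/oz ≈ 442.3 g
cocoa powder: 2.5 oz × 13/5 × 28.35 g/oz ≈ 184.3 g
sliced almonds: (2 tbsp + 2 tsp = 8/3 tbsp) × 13/5 ÷ 16 tbsp/cup × 108 g/cup = 46.8 g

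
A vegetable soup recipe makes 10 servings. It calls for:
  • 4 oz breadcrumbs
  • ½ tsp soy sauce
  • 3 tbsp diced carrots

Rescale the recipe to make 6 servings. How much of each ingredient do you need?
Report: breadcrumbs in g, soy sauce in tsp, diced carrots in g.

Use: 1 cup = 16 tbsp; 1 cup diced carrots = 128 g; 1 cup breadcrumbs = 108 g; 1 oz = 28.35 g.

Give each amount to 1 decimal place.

breadcrumbs: 68.0 g; soy sauce: 0.3 tsp; diced carrots: 14.4 g

Scaling factor: 6/10 = 3/5 = 0.6.
breadcrumbs: 4 oz × 3/5 × 28.35 g/oz ≈ 68.0 g
soy sauce: 0.5 tsp × 3/5 = 0.3 tsp
diced carrots: 3 tbsp × 3/5 ÷ 16 tbsp/cup × 128 g/cup = 14.4 g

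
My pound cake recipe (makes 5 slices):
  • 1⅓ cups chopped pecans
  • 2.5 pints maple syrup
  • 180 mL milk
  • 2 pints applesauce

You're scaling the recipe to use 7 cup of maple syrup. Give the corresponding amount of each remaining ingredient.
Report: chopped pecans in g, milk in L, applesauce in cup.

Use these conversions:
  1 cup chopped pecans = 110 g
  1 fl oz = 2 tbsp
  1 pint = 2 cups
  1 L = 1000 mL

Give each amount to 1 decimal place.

chopped pecans: 205.3 g; milk: 0.3 L; applesauce: 5.6 cup

The original recipe has 5 cup of maple syrup, so the scaling factor is 7 ÷ 5 = 7/5 = 1.4.
chopped pecans: 4/3 cup × 7/5 × 110 g/cup ≈ 205.3 g
milk: 180 mL × 7/5 ÷ 1000 mL/L ≈ 0.3 L
applesauce: 2 pint × 7/5 × 2 cup/pint = 5.6 cup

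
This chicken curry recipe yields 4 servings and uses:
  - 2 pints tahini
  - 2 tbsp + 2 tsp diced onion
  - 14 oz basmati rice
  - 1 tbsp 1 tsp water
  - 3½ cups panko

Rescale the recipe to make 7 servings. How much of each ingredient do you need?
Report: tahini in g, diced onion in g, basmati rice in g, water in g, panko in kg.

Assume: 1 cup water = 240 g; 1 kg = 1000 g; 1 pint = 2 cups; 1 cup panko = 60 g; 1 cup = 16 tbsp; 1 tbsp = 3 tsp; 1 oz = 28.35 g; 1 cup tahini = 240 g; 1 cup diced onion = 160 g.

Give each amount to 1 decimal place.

tahini: 1680.0 g; diced onion: 46.7 g; basmati rice: 694.6 g; water: 35.0 g; panko: 0.4 kg

Scaling factor: 7/4 = 1.75.
tahini: 2 pint × 7/4 × 2 cup/pint × 240 g/cup = 1680.0 g
diced onion: (2 tbsp + 2 tsp = 8/3 tbsp) × 7/4 ÷ 16 tbsp/cup × 160 g/cup ≈ 46.7 g
basmati rice: 14 oz × 7/4 × 28.35 g/oz ≈ 694.6 g
water: (1 tbsp + 1 tsp = 4/3 tbsp) × 7/4 ÷ 16 tbsp/cup × 240 g/cup = 35.0 g
panko: 3.5 cup × 7/4 × 60 g/cup ÷ 1000 g/kg ≈ 0.4 kg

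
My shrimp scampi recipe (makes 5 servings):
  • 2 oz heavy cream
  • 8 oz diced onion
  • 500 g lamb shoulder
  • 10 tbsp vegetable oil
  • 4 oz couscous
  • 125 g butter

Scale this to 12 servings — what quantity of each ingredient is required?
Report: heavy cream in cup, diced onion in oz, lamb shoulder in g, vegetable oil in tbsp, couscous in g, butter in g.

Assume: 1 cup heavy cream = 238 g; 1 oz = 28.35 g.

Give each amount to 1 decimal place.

Scaling factor: 12/5 = 2.4.
heavy cream: 2 oz × 12/5 × 28.35 g/oz ÷ 238 g/cup ≈ 0.6 cup
diced onion: 8 oz × 12/5 = 19.2 oz
lamb shoulder: 500 g × 12/5 = 1200.0 g
vegetable oil: 10 tbsp × 12/5 = 24.0 tbsp
couscous: 4 oz × 12/5 × 28.35 g/oz ≈ 272.2 g
butter: 125 g × 12/5 = 300.0 g

heavy cream: 0.6 cup; diced onion: 19.2 oz; lamb shoulder: 1200.0 g; vegetable oil: 24.0 tbsp; couscous: 272.2 g; butter: 300.0 g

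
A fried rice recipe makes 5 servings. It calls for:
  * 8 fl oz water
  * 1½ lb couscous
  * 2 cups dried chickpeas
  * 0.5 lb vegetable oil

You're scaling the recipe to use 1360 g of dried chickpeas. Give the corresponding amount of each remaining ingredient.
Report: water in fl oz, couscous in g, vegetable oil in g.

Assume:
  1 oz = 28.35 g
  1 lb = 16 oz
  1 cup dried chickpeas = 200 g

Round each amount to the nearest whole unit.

water: 27 fl oz; couscous: 2313 g; vegetable oil: 771 g

The original recipe has 400 g of dried chickpeas, so the scaling factor is 1360 ÷ 400 = 17/5 = 3.4.
water: 8 fl oz × 17/5 ≈ 27 fl oz
couscous: 1.5 lb × 17/5 × 16 oz/lb × 28.35 g/oz ≈ 2313 g
vegetable oil: 0.5 lb × 17/5 × 16 oz/lb × 28.35 g/oz ≈ 771 g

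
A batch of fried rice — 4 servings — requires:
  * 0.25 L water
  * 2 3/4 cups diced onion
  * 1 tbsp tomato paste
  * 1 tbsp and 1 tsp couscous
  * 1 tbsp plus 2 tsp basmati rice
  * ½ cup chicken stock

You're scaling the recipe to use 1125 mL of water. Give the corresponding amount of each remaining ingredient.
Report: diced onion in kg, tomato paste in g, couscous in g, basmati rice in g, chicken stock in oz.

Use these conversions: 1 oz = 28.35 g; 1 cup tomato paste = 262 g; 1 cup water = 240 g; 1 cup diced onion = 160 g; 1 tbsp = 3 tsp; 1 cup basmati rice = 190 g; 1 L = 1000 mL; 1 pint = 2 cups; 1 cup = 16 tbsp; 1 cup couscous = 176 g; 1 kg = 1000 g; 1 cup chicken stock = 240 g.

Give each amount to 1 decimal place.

diced onion: 2.0 kg; tomato paste: 73.7 g; couscous: 66.0 g; basmati rice: 89.1 g; chicken stock: 19.0 oz

The original recipe has 250 mL of water, so the scaling factor is 1125 ÷ 250 = 9/2 = 4.5.
diced onion: 2.75 cup × 9/2 × 160 g/cup ÷ 1000 g/kg ≈ 2.0 kg
tomato paste: 1 tbsp × 9/2 ÷ 16 tbsp/cup × 262 g/cup ≈ 73.7 g
couscous: (1 tbsp + 1 tsp = 4/3 tbsp) × 9/2 ÷ 16 tbsp/cup × 176 g/cup = 66.0 g
basmati rice: (1 tbsp + 2 tsp = 5/3 tbsp) × 9/2 ÷ 16 tbsp/cup × 190 g/cup ≈ 89.1 g
chicken stock: 0.5 cup × 9/2 × 240 g/cup ÷ 28.35 g/oz ≈ 19.0 oz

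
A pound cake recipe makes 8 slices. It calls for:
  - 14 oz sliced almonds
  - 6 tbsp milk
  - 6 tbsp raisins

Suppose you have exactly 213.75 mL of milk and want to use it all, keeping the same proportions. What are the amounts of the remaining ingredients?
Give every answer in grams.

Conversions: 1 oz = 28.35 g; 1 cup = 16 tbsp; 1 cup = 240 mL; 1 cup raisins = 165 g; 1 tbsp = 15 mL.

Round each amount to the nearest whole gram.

The original recipe has 90 mL of milk, so the scaling factor is 213.75 ÷ 90 = 19/8 = 2.375.
sliced almonds: 14 oz × 19/8 × 28.35 g/oz ≈ 943 g
raisins: 6 tbsp × 19/8 ÷ 16 tbsp/cup × 165 g/cup ≈ 147 g

sliced almonds: 943 g; raisins: 147 g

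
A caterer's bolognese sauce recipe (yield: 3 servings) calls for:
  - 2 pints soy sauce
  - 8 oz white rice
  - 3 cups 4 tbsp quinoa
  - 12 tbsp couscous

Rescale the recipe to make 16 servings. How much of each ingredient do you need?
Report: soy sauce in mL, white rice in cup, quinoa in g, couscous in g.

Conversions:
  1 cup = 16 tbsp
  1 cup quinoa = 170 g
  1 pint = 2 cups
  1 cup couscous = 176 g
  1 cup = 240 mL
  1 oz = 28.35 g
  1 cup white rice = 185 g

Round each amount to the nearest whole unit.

Scaling factor: 16/3.
soy sauce: 2 pint × 16/3 × 2 cup/pint × 240 mL/cup = 5120 mL
white rice: 8 oz × 16/3 × 28.35 g/oz ÷ 185 g/cup ≈ 7 cup
quinoa: (3 cup + 4 tbsp = 3.25 cup) × 16/3 × 170 g/cup ≈ 2947 g
couscous: 12 tbsp × 16/3 ÷ 16 tbsp/cup × 176 g/cup = 704 g

soy sauce: 5120 mL; white rice: 7 cup; quinoa: 2947 g; couscous: 704 g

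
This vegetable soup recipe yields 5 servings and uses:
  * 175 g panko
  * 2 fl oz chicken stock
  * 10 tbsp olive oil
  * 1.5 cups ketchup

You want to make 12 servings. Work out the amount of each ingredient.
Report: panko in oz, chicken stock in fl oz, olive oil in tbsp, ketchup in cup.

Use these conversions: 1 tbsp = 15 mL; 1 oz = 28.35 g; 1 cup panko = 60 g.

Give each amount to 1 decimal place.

Scaling factor: 12/5 = 2.4.
panko: 175 g × 12/5 ÷ 28.35 g/oz ≈ 14.8 oz
chicken stock: 2 fl oz × 12/5 = 4.8 fl oz
olive oil: 10 tbsp × 12/5 = 24.0 tbsp
ketchup: 1.5 cup × 12/5 = 3.6 cup

panko: 14.8 oz; chicken stock: 4.8 fl oz; olive oil: 24.0 tbsp; ketchup: 3.6 cup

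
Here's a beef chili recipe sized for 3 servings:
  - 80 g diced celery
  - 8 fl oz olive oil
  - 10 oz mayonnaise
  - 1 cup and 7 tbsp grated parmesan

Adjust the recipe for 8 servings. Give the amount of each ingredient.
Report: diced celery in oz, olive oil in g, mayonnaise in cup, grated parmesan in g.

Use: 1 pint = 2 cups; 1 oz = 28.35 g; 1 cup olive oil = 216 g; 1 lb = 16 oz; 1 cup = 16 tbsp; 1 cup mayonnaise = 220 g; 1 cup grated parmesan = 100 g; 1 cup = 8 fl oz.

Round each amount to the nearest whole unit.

diced celery: 8 oz; olive oil: 576 g; mayonnaise: 3 cup; grated parmesan: 383 g

Scaling factor: 8/3.
diced celery: 80 g × 8/3 ÷ 28.35 g/oz ≈ 8 oz
olive oil: 8 fl oz × 8/3 ÷ 8 fl oz/cup × 216 g/cup = 576 g
mayonnaise: 10 oz × 8/3 × 28.35 g/oz ÷ 220 g/cup ≈ 3 cup
grated parmesan: (1 cup + 7 tbsp = 1.4375 cup) × 8/3 × 100 g/cup ≈ 383 g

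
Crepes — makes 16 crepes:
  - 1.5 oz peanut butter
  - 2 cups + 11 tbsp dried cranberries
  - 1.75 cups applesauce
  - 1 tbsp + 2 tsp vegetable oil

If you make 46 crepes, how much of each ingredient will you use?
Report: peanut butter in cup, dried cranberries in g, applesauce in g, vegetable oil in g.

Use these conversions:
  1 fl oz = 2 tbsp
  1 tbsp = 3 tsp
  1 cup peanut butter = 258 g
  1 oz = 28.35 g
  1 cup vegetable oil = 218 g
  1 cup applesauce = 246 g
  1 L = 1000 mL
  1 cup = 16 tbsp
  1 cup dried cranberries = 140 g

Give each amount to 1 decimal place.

peanut butter: 0.5 cup; dried cranberries: 1081.7 g; applesauce: 1237.7 g; vegetable oil: 65.3 g

Scaling factor: 46/16 = 23/8 = 2.875.
peanut butter: 1.5 oz × 23/8 × 28.35 g/oz ÷ 258 g/cup ≈ 0.5 cup
dried cranberries: (2 cup + 11 tbsp = 2.6875 cup) × 23/8 × 140 g/cup ≈ 1081.7 g
applesauce: 1.75 cup × 23/8 × 246 g/cup ≈ 1237.7 g
vegetable oil: (1 tbsp + 2 tsp = 5/3 tbsp) × 23/8 ÷ 16 tbsp/cup × 218 g/cup ≈ 65.3 g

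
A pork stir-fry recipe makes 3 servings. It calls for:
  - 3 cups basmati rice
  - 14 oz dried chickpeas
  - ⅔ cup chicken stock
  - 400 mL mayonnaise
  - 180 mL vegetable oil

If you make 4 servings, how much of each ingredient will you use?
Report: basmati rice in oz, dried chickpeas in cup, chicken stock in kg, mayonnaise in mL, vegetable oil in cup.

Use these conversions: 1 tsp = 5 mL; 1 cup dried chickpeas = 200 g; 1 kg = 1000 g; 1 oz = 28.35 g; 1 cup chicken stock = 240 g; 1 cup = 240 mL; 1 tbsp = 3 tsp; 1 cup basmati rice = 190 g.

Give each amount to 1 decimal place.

Scaling factor: 4/3.
basmati rice: 3 cup × 4/3 × 190 g/cup ÷ 28.35 g/oz ≈ 26.8 oz
dried chickpeas: 14 oz × 4/3 × 28.35 g/oz ÷ 200 g/cup ≈ 2.6 cup
chicken stock: 2/3 cup × 4/3 × 240 g/cup ÷ 1000 g/kg ≈ 0.2 kg
mayonnaise: 400 mL × 4/3 ≈ 533.3 mL
vegetable oil: 180 mL × 4/3 ÷ 240 mL/cup = 1.0 cup

basmati rice: 26.8 oz; dried chickpeas: 2.6 cup; chicken stock: 0.2 kg; mayonnaise: 533.3 mL; vegetable oil: 1.0 cup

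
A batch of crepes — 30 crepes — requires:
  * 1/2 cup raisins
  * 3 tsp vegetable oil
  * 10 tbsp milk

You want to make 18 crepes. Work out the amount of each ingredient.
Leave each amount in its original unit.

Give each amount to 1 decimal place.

raisins: 0.3 cup; vegetable oil: 1.8 tsp; milk: 6.0 tbsp

Scaling factor: 18/30 = 3/5 = 0.6.
raisins: 0.5 cup × 3/5 = 0.3 cup
vegetable oil: 3 tsp × 3/5 = 1.8 tsp
milk: 10 tbsp × 3/5 = 6.0 tbsp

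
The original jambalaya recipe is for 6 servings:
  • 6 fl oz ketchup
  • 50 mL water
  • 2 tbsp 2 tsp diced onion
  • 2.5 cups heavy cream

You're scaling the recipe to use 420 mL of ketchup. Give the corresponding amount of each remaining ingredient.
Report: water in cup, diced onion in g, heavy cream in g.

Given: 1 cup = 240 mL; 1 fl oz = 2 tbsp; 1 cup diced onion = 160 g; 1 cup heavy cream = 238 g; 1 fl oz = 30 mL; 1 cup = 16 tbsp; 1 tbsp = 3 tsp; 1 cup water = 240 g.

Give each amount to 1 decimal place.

water: 0.5 cup; diced onion: 62.2 g; heavy cream: 1388.3 g

The original recipe has 180 mL of ketchup, so the scaling factor is 420 ÷ 180 = 7/3.
water: 50 mL × 7/3 ÷ 240 mL/cup ≈ 0.5 cup
diced onion: (2 tbsp + 2 tsp = 8/3 tbsp) × 7/3 ÷ 16 tbsp/cup × 160 g/cup ≈ 62.2 g
heavy cream: 2.5 cup × 7/3 × 238 g/cup ≈ 1388.3 g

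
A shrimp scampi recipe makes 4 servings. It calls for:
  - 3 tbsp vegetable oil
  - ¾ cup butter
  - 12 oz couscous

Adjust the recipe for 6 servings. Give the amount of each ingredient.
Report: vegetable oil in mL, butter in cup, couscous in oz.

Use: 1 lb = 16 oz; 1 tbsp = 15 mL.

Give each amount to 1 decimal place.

vegetable oil: 67.5 mL; butter: 1.1 cup; couscous: 18.0 oz

Scaling factor: 6/4 = 3/2 = 1.5.
vegetable oil: 3 tbsp × 3/2 × 15 mL/tbsp = 67.5 mL
butter: 0.75 cup × 3/2 ≈ 1.1 cup
couscous: 12 oz × 3/2 = 18.0 oz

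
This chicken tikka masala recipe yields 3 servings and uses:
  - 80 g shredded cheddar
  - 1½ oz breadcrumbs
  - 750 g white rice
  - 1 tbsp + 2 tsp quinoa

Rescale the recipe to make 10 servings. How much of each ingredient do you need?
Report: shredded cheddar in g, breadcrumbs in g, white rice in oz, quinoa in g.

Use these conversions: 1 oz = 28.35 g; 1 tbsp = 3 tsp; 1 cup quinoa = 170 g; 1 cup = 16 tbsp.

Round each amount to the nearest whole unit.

shredded cheddar: 267 g; breadcrumbs: 142 g; white rice: 88 oz; quinoa: 59 g

Scaling factor: 10/3.
shredded cheddar: 80 g × 10/3 ≈ 267 g
breadcrumbs: 1.5 oz × 10/3 × 28.35 g/oz ≈ 142 g
white rice: 750 g × 10/3 ÷ 28.35 g/oz ≈ 88 oz
quinoa: (1 tbsp + 2 tsp = 5/3 tbsp) × 10/3 ÷ 16 tbsp/cup × 170 g/cup ≈ 59 g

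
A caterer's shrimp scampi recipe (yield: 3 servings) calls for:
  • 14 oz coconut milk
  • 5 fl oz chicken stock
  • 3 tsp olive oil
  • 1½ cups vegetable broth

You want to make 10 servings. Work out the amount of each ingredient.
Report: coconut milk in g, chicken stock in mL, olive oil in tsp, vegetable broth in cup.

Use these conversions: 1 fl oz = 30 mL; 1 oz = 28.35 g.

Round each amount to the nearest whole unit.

coconut milk: 1323 g; chicken stock: 500 mL; olive oil: 10 tsp; vegetable broth: 5 cup

Scaling factor: 10/3.
coconut milk: 14 oz × 10/3 × 28.35 g/oz = 1323 g
chicken stock: 5 fl oz × 10/3 × 30 mL/fl oz = 500 mL
olive oil: 3 tsp × 10/3 = 10 tsp
vegetable broth: 1.5 cup × 10/3 = 5 cup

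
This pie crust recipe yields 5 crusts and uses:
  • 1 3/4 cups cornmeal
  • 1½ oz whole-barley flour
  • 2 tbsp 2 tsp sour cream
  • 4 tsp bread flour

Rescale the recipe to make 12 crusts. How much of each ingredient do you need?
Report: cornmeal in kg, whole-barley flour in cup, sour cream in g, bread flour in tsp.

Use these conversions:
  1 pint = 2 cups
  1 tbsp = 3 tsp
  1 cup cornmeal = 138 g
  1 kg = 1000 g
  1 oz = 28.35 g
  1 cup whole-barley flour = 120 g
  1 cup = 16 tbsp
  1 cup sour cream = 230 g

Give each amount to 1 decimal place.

cornmeal: 0.6 kg; whole-barley flour: 0.9 cup; sour cream: 92.0 g; bread flour: 9.6 tsp

Scaling factor: 12/5 = 2.4.
cornmeal: 1.75 cup × 12/5 × 138 g/cup ÷ 1000 g/kg ≈ 0.6 kg
whole-barley flour: 1.5 oz × 12/5 × 28.35 g/oz ÷ 120 g/cup ≈ 0.9 cup
sour cream: (2 tbsp + 2 tsp = 8/3 tbsp) × 12/5 ÷ 16 tbsp/cup × 230 g/cup = 92.0 g
bread flour: 4 tsp × 12/5 = 9.6 tsp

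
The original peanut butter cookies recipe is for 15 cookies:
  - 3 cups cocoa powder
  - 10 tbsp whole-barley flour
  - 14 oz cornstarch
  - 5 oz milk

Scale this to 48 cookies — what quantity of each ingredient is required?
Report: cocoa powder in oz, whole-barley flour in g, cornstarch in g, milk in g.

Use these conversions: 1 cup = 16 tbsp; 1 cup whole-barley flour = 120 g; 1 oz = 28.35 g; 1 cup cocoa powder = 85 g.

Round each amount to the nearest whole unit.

cocoa powder: 29 oz; whole-barley flour: 240 g; cornstarch: 1270 g; milk: 454 g

Scaling factor: 48/15 = 16/5 = 3.2.
cocoa powder: 3 cup × 16/5 × 85 g/cup ÷ 28.35 g/oz ≈ 29 oz
whole-barley flour: 10 tbsp × 16/5 ÷ 16 tbsp/cup × 120 g/cup = 240 g
cornstarch: 14 oz × 16/5 × 28.35 g/oz ≈ 1270 g
milk: 5 oz × 16/5 × 28.35 g/oz ≈ 454 g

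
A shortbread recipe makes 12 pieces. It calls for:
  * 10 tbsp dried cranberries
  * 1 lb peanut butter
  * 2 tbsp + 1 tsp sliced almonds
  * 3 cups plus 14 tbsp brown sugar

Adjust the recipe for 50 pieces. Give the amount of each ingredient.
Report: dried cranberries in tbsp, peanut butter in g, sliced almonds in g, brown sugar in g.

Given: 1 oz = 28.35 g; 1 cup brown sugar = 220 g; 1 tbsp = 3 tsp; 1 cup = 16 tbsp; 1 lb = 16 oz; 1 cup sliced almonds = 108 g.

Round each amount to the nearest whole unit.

Scaling factor: 50/12 = 25/6.
dried cranberries: 10 tbsp × 25/6 ≈ 42 tbsp
peanut butter: 1 lb × 25/6 × 16 oz/lb × 28.35 g/oz = 1890 g
sliced almonds: (2 tbsp + 1 tsp = 7/3 tbsp) × 25/6 ÷ 16 tbsp/cup × 108 g/cup ≈ 66 g
brown sugar: (3 cup + 14 tbsp = 3.875 cup) × 25/6 × 220 g/cup ≈ 3552 g

dried cranberries: 42 tbsp; peanut butter: 1890 g; sliced almonds: 66 g; brown sugar: 3552 g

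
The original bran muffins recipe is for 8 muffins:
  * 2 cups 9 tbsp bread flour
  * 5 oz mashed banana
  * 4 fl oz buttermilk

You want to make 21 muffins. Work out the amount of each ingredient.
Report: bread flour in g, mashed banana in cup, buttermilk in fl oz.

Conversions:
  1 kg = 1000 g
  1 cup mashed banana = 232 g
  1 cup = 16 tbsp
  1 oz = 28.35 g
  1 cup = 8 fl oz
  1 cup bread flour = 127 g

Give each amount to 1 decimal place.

bread flour: 854.3 g; mashed banana: 1.6 cup; buttermilk: 10.5 fl oz

Scaling factor: 21/8 = 2.625.
bread flour: (2 cup + 9 tbsp = 2.5625 cup) × 21/8 × 127 g/cup ≈ 854.3 g
mashed banana: 5 oz × 21/8 × 28.35 g/oz ÷ 232 g/cup ≈ 1.6 cup
buttermilk: 4 fl oz × 21/8 = 10.5 fl oz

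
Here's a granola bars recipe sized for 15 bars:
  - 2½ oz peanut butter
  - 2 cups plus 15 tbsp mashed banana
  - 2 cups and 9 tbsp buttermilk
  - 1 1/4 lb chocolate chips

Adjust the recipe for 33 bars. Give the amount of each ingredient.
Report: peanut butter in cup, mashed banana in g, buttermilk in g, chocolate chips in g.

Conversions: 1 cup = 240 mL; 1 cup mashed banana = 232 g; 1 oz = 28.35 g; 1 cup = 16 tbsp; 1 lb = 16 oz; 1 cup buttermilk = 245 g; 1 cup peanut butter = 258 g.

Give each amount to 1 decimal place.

peanut butter: 0.6 cup; mashed banana: 1499.3 g; buttermilk: 1381.2 g; chocolate chips: 1247.4 g

Scaling factor: 33/15 = 11/5 = 2.2.
peanut butter: 2.5 oz × 11/5 × 28.35 g/oz ÷ 258 g/cup ≈ 0.6 cup
mashed banana: (2 cup + 15 tbsp = 2.9375 cup) × 11/5 × 232 g/cup = 1499.3 g
buttermilk: (2 cup + 9 tbsp = 2.5625 cup) × 11/5 × 245 g/cup ≈ 1381.2 g
chocolate chips: 1.25 lb × 11/5 × 16 oz/lb × 28.35 g/oz = 1247.4 g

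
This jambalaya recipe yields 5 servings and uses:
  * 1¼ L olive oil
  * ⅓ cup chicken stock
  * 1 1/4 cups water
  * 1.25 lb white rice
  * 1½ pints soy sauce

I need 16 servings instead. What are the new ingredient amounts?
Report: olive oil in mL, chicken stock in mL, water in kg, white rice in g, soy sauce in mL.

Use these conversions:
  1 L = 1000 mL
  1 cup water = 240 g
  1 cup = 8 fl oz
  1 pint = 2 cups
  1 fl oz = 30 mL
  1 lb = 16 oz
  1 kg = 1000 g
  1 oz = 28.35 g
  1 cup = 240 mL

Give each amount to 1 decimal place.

Scaling factor: 16/5 = 3.2.
olive oil: 1.25 L × 16/5 × 1000 mL/L = 4000.0 mL
chicken stock: 1/3 cup × 16/5 × 240 mL/cup = 256.0 mL
water: 1.25 cup × 16/5 × 240 g/cup ÷ 1000 g/kg ≈ 1.0 kg
white rice: 1.25 lb × 16/5 × 16 oz/lb × 28.35 g/oz = 1814.4 g
soy sauce: 1.5 pint × 16/5 × 2 cup/pint × 240 mL/cup = 2304.0 mL

olive oil: 4000.0 mL; chicken stock: 256.0 mL; water: 1.0 kg; white rice: 1814.4 g; soy sauce: 2304.0 mL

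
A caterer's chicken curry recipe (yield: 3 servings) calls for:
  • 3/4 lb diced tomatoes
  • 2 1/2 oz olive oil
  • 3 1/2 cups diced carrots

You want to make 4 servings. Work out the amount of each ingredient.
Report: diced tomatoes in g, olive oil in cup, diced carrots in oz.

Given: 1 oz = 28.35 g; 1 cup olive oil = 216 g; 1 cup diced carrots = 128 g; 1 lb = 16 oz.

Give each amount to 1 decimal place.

Scaling factor: 4/3.
diced tomatoes: 0.75 lb × 4/3 × 16 oz/lb × 28.35 g/oz = 453.6 g
olive oil: 2.5 oz × 4/3 × 28.35 g/oz ÷ 216 g/cup ≈ 0.4 cup
diced carrots: 3.5 cup × 4/3 × 128 g/cup ÷ 28.35 g/oz ≈ 21.1 oz

diced tomatoes: 453.6 g; olive oil: 0.4 cup; diced carrots: 21.1 oz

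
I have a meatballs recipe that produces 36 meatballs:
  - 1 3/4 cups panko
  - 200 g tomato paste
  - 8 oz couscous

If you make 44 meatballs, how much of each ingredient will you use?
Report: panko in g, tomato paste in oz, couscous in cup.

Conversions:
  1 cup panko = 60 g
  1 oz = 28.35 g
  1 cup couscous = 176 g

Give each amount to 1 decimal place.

panko: 128.3 g; tomato paste: 8.6 oz; couscous: 1.6 cup

Scaling factor: 44/36 = 11/9.
panko: 1.75 cup × 11/9 × 60 g/cup ≈ 128.3 g
tomato paste: 200 g × 11/9 ÷ 28.35 g/oz ≈ 8.6 oz
couscous: 8 oz × 11/9 × 28.35 g/oz ÷ 176 g/cup ≈ 1.6 cup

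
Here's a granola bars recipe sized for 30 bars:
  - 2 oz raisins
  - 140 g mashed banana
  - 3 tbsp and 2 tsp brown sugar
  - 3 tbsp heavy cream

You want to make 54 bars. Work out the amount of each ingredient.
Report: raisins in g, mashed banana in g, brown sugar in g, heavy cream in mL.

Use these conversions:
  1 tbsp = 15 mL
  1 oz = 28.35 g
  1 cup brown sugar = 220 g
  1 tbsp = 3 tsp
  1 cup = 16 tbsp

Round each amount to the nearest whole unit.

raisins: 102 g; mashed banana: 252 g; brown sugar: 91 g; heavy cream: 81 mL

Scaling factor: 54/30 = 9/5 = 1.8.
raisins: 2 oz × 9/5 × 28.35 g/oz ≈ 102 g
mashed banana: 140 g × 9/5 = 252 g
brown sugar: (3 tbsp + 2 tsp = 11/3 tbsp) × 9/5 ÷ 16 tbsp/cup × 220 g/cup ≈ 91 g
heavy cream: 3 tbsp × 9/5 × 15 mL/tbsp = 81 mL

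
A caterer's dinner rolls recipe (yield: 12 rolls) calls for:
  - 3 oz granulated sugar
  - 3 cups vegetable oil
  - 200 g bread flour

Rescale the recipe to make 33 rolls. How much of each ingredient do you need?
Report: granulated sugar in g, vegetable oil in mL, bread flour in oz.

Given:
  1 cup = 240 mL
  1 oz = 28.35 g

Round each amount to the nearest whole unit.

Scaling factor: 33/12 = 11/4 = 2.75.
granulated sugar: 3 oz × 11/4 × 28.35 g/oz ≈ 234 g
vegetable oil: 3 cup × 11/4 × 240 mL/cup = 1980 mL
bread flour: 200 g × 11/4 ÷ 28.35 g/oz ≈ 19 oz

granulated sugar: 234 g; vegetable oil: 1980 mL; bread flour: 19 oz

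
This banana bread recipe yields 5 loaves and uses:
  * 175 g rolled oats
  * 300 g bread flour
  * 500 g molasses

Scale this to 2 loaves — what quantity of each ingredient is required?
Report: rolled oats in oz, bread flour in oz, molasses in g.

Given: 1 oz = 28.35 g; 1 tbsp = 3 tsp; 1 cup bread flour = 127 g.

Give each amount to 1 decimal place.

rolled oats: 2.5 oz; bread flour: 4.2 oz; molasses: 200.0 g

Scaling factor: 2/5 = 0.4.
rolled oats: 175 g × 2/5 ÷ 28.35 g/oz ≈ 2.5 oz
bread flour: 300 g × 2/5 ÷ 28.35 g/oz ≈ 4.2 oz
molasses: 500 g × 2/5 = 200.0 g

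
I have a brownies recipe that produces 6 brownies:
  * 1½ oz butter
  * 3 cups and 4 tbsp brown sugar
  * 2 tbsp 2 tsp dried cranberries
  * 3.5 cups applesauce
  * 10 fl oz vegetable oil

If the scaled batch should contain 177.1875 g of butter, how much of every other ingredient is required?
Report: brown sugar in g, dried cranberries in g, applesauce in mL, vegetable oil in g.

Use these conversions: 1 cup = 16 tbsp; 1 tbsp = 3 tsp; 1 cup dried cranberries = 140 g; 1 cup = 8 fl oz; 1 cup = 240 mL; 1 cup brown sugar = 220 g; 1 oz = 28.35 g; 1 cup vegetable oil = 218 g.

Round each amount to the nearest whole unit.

brown sugar: 2979 g; dried cranberries: 97 g; applesauce: 3500 mL; vegetable oil: 1135 g

The original recipe has 42.525 g of butter, so the scaling factor is 177.1875 ÷ 42.525 = 25/6.
brown sugar: (3 cup + 4 tbsp = 3.25 cup) × 25/6 × 220 g/cup ≈ 2979 g
dried cranberries: (2 tbsp + 2 tsp = 8/3 tbsp) × 25/6 ÷ 16 tbsp/cup × 140 g/cup ≈ 97 g
applesauce: 3.5 cup × 25/6 × 240 mL/cup = 3500 mL
vegetable oil: 10 fl oz × 25/6 ÷ 8 fl oz/cup × 218 g/cup ≈ 1135 g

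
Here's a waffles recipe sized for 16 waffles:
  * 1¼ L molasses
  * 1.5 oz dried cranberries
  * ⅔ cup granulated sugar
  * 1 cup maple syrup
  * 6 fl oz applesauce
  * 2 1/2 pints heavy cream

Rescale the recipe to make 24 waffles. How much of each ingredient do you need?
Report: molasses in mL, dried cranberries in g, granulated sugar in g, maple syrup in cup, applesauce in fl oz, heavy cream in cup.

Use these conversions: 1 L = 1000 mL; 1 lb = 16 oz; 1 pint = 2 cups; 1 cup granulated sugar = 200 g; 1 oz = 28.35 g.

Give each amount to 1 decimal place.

molasses: 1875.0 mL; dried cranberries: 63.8 g; granulated sugar: 200.0 g; maple syrup: 1.5 cup; applesauce: 9.0 fl oz; heavy cream: 7.5 cup

Scaling factor: 24/16 = 3/2 = 1.5.
molasses: 1.25 L × 3/2 × 1000 mL/L = 1875.0 mL
dried cranberries: 1.5 oz × 3/2 × 28.35 g/oz ≈ 63.8 g
granulated sugar: 2/3 cup × 3/2 × 200 g/cup = 200.0 g
maple syrup: 1 cup × 3/2 = 1.5 cup
applesauce: 6 fl oz × 3/2 = 9.0 fl oz
heavy cream: 2.5 pint × 3/2 × 2 cup/pint = 7.5 cup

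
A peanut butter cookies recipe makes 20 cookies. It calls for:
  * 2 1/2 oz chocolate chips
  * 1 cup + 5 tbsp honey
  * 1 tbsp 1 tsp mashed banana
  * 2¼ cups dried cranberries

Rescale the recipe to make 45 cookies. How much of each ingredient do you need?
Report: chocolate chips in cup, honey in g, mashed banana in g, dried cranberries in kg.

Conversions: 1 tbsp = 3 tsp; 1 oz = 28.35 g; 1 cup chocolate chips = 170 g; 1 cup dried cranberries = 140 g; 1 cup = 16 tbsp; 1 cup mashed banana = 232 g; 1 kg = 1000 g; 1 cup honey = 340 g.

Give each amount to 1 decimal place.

chocolate chips: 0.9 cup; honey: 1004.1 g; mashed banana: 43.5 g; dried cranberries: 0.7 kg

Scaling factor: 45/20 = 9/4 = 2.25.
chocolate chips: 2.5 oz × 9/4 × 28.35 g/oz ÷ 170 g/cup ≈ 0.9 cup
honey: (1 cup + 5 tbsp = 1.3125 cup) × 9/4 × 340 g/cup ≈ 1004.1 g
mashed banana: (1 tbsp + 1 tsp = 4/3 tbsp) × 9/4 ÷ 16 tbsp/cup × 232 g/cup = 43.5 g
dried cranberries: 2.25 cup × 9/4 × 140 g/cup ÷ 1000 g/kg ≈ 0.7 kg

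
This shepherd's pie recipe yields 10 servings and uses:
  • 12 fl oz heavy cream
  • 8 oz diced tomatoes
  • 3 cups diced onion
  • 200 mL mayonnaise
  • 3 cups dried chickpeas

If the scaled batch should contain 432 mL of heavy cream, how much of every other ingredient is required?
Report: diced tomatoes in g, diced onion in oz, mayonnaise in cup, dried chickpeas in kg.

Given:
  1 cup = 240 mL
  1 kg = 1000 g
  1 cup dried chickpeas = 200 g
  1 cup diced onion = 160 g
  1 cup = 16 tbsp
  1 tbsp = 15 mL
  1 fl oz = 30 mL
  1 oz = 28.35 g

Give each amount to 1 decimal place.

The original recipe has 360 mL of heavy cream, so the scaling factor is 432 ÷ 360 = 6/5 = 1.2.
diced tomatoes: 8 oz × 6/5 × 28.35 g/oz ≈ 272.2 g
diced onion: 3 cup × 6/5 × 160 g/cup ÷ 28.35 g/oz ≈ 20.3 oz
mayonnaise: 200 mL × 6/5 ÷ 240 mL/cup = 1.0 cup
dried chickpeas: 3 cup × 6/5 × 200 g/cup ÷ 1000 g/kg ≈ 0.7 kg

diced tomatoes: 272.2 g; diced onion: 20.3 oz; mayonnaise: 1.0 cup; dried chickpeas: 0.7 kg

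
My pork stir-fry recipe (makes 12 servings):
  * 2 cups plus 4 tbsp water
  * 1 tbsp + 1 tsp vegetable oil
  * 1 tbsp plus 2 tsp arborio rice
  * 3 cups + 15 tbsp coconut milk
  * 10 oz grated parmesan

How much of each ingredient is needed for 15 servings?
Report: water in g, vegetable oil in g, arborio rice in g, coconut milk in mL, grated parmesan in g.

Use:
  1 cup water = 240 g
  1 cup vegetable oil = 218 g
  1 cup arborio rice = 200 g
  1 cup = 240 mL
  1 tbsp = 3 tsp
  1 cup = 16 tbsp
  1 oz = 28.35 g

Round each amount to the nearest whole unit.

Scaling factor: 15/12 = 5/4 = 1.25.
water: (2 cup + 4 tbsp = 2.25 cup) × 5/4 × 240 g/cup = 675 g
vegetable oil: (1 tbsp + 1 tsp = 4/3 tbsp) × 5/4 ÷ 16 tbsp/cup × 218 g/cup ≈ 23 g
arborio rice: (1 tbsp + 2 tsp = 5/3 tbsp) × 5/4 ÷ 16 tbsp/cup × 200 g/cup ≈ 26 g
coconut milk: (3 cup + 15 tbsp = 3.9375 cup) × 5/4 × 240 mL/cup ≈ 1181 mL
grated parmesan: 10 oz × 5/4 × 28.35 g/oz ≈ 354 g

water: 675 g; vegetable oil: 23 g; arborio rice: 26 g; coconut milk: 1181 mL; grated parmesan: 354 g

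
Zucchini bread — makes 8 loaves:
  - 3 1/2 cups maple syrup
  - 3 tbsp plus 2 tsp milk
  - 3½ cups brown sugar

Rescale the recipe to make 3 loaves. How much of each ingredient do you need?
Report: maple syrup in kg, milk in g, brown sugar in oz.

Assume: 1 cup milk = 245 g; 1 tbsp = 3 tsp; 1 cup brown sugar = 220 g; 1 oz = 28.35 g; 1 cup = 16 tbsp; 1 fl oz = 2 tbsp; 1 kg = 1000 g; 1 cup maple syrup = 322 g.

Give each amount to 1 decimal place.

Scaling factor: 3/8 = 0.375.
maple syrup: 3.5 cup × 3/8 × 322 g/cup ÷ 1000 g/kg ≈ 0.4 kg
milk: (3 tbsp + 2 tsp = 11/3 tbsp) × 3/8 ÷ 16 tbsp/cup × 245 g/cup ≈ 21.1 g
brown sugar: 3.5 cup × 3/8 × 220 g/cup ÷ 28.35 g/oz ≈ 10.2 oz

maple syrup: 0.4 kg; milk: 21.1 g; brown sugar: 10.2 oz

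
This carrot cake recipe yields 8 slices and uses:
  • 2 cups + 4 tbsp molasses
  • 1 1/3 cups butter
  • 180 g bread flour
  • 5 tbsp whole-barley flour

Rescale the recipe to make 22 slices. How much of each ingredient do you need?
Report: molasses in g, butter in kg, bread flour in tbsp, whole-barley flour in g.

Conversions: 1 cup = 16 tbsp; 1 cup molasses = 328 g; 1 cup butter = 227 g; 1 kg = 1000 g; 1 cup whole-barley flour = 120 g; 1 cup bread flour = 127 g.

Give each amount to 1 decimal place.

molasses: 2029.5 g; butter: 0.8 kg; bread flour: 62.4 tbsp; whole-barley flour: 103.1 g

Scaling factor: 22/8 = 11/4 = 2.75.
molasses: (2 cup + 4 tbsp = 2.25 cup) × 11/4 × 328 g/cup = 2029.5 g
butter: 4/3 cup × 11/4 × 227 g/cup ÷ 1000 g/kg ≈ 0.8 kg
bread flour: 180 g × 11/4 ÷ 127 g/cup × 16 tbsp/cup ≈ 62.4 tbsp
whole-barley flour: 5 tbsp × 11/4 ÷ 16 tbsp/cup × 120 g/cup ≈ 103.1 g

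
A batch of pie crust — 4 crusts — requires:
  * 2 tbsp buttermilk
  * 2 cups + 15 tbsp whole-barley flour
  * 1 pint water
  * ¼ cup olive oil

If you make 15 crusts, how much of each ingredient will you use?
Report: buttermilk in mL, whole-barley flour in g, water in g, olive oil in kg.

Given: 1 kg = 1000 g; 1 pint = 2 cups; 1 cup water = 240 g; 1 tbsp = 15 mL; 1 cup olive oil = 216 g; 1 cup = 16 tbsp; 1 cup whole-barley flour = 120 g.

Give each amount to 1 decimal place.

Scaling factor: 15/4 = 3.75.
buttermilk: 2 tbsp × 15/4 × 15 mL/tbsp = 112.5 mL
whole-barley flour: (2 cup + 15 tbsp = 2.9375 cup) × 15/4 × 120 g/cup ≈ 1321.9 g
water: 1 pint × 15/4 × 2 cup/pint × 240 g/cup = 1800.0 g
olive oil: 0.25 cup × 15/4 × 216 g/cup ÷ 1000 g/kg ≈ 0.2 kg

buttermilk: 112.5 mL; whole-barley flour: 1321.9 g; water: 1800.0 g; olive oil: 0.2 kg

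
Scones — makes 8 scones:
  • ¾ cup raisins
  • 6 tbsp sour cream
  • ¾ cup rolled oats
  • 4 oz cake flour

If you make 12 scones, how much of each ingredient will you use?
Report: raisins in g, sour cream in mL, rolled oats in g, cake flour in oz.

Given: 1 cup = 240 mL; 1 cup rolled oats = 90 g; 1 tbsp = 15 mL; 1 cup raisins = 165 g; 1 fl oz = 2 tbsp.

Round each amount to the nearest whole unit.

raisins: 186 g; sour cream: 135 mL; rolled oats: 101 g; cake flour: 6 oz

Scaling factor: 12/8 = 3/2 = 1.5.
raisins: 0.75 cup × 3/2 × 165 g/cup ≈ 186 g
sour cream: 6 tbsp × 3/2 × 15 mL/tbsp = 135 mL
rolled oats: 0.75 cup × 3/2 × 90 g/cup ≈ 101 g
cake flour: 4 oz × 3/2 = 6 oz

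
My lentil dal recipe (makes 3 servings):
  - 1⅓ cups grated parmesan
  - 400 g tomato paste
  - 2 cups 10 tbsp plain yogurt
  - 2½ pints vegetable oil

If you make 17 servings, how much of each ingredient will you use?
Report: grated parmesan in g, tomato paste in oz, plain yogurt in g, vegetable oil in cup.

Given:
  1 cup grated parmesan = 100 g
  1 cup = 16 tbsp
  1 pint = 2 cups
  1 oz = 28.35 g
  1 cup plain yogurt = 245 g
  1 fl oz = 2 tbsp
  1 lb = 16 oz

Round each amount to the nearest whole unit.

grated parmesan: 756 g; tomato paste: 80 oz; plain yogurt: 3644 g; vegetable oil: 28 cup

Scaling factor: 17/3.
grated parmesan: 4/3 cup × 17/3 × 100 g/cup ≈ 756 g
tomato paste: 400 g × 17/3 ÷ 28.35 g/oz ≈ 80 oz
plain yogurt: (2 cup + 10 tbsp = 2.625 cup) × 17/3 × 245 g/cup ≈ 3644 g
vegetable oil: 2.5 pint × 17/3 × 2 cup/pint ≈ 28 cup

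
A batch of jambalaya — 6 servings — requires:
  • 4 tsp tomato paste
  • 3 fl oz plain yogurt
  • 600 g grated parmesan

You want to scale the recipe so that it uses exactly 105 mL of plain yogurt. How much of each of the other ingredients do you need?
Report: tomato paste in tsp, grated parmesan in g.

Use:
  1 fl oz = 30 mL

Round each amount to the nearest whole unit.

tomato paste: 5 tsp; grated parmesan: 700 g

The original recipe has 90 mL of plain yogurt, so the scaling factor is 105 ÷ 90 = 7/6.
tomato paste: 4 tsp × 7/6 ≈ 5 tsp
grated parmesan: 600 g × 7/6 = 700 g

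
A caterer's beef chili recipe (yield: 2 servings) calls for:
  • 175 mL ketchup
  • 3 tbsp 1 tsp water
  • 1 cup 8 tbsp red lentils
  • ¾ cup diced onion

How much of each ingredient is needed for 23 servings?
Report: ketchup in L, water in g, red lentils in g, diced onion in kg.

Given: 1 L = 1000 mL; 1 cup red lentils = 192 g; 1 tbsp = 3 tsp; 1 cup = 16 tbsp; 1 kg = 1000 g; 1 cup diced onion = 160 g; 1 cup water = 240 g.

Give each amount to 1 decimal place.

ketchup: 2.0 L; water: 575.0 g; red lentils: 3312.0 g; diced onion: 1.4 kg

Scaling factor: 23/2 = 11.5.
ketchup: 175 mL × 23/2 ÷ 1000 mL/L ≈ 2.0 L
water: (3 tbsp + 1 tsp = 10/3 tbsp) × 23/2 ÷ 16 tbsp/cup × 240 g/cup = 575.0 g
red lentils: (1 cup + 8 tbsp = 1.5 cup) × 23/2 × 192 g/cup = 3312.0 g
diced onion: 0.75 cup × 23/2 × 160 g/cup ÷ 1000 g/kg ≈ 1.4 kg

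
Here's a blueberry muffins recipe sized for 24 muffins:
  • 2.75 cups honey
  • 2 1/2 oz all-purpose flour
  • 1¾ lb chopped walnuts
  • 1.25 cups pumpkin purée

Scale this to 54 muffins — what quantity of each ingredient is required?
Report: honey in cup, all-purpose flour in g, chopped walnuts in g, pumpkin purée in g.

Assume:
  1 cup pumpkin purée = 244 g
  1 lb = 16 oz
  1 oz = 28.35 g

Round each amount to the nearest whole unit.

honey: 6 cup; all-purpose flour: 159 g; chopped walnuts: 1786 g; pumpkin purée: 686 g

Scaling factor: 54/24 = 9/4 = 2.25.
honey: 2.75 cup × 9/4 ≈ 6 cup
all-purpose flour: 2.5 oz × 9/4 × 28.35 g/oz ≈ 159 g
chopped walnuts: 1.75 lb × 9/4 × 16 oz/lb × 28.35 g/oz ≈ 1786 g
pumpkin purée: 1.25 cup × 9/4 × 244 g/cup ≈ 686 g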